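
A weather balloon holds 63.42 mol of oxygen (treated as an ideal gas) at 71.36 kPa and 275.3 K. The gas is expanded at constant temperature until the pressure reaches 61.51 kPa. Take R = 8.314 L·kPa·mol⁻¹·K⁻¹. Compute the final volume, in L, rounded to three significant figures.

From PV = nRT: V₁ = nRT₁/P₁ = 2034 L.
Isothermal, so P V is constant: T₂ = T₁; V₂ = V₁·(P₁/P₂) = 2360 L.

V₂ ≈ 2.36e+03 L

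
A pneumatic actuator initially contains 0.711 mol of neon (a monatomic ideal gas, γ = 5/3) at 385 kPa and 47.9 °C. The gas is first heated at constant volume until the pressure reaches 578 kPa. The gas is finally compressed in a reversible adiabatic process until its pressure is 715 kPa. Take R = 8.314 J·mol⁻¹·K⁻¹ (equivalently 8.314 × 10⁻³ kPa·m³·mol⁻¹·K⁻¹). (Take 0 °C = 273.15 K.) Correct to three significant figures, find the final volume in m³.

V₃ ≈ 0.00434 m³

Convert: T₁ = 321.0 K.
From PV = nRT: V₁ = nRT₁/P₁ = 0.004929 m³.
Isochoric, so P/T is constant: V₂ = V₁; T₂ = T₁·(P₂/P₁) = 482.0 K.
Adiabatic (γ = 5/3), T V^(γ−1) and P V^γ constant: T₃ = T₂·(P₃/P₂)^((γ−1)/γ) = 524.8 K; V₃ = V₂·(P₂/P₃)^(1/γ) = 0.004339 m³.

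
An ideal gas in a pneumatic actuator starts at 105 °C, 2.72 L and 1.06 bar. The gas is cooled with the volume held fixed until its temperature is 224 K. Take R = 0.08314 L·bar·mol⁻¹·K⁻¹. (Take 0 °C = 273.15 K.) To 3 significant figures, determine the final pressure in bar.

P₂ ≈ 0.628 bar

Convert: T₁ = 378.1 K.
V constant ⇒ P ∝ T: V₂ = V₁; P₂ = P₁·(T₂/T₁) = 0.6279 bar.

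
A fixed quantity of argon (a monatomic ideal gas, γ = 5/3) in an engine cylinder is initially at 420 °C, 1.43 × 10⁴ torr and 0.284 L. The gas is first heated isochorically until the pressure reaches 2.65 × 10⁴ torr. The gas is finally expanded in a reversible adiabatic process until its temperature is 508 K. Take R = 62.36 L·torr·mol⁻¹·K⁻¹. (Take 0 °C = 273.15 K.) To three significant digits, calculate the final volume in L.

V₃ ≈ 1.14 L

Convert: T₁ = 693.1 K.
Isochoric, so P/T is constant: V₂ = V₁; T₂ = T₁·(P₂/P₁) = 1285 K.
Adiabatic (γ = 5/3), T V^(γ−1) and P V^γ constant: P₃ = P₂·(T₃/T₂)^(γ/(γ−1)) = 2607 torr; V₃ = V₂·(T₂/T₃)^(1/(γ−1)) = 1.142 L.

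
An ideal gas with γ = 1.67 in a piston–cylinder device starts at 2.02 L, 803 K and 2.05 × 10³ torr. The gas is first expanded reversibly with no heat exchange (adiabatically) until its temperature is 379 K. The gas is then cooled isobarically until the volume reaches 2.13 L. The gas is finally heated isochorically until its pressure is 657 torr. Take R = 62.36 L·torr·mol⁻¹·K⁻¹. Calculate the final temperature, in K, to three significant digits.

T₄ ≈ 271 K

Reversible adiabatic, γ = 1.67: P₂ = P₁·(T₂/T₁)^(γ/(γ−1)) = 315.5 torr; V₂ = V₁·(T₁/T₂)^(1/(γ−1)) = 6.195 L.
Isobaric, so V/T is constant: P₃ = P₂; T₃ = T₂·(V₃/V₂) = 130.3 K.
V constant ⇒ P ∝ T: V₄ = V₃; T₄ = T₃·(P₄/P₃) = 271.4 K.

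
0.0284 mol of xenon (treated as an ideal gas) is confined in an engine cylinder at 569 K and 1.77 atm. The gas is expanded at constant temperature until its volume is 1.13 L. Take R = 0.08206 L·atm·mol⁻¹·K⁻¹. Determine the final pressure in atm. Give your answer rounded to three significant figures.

P₂ ≈ 1.17 atm

From PV = nRT: V₁ = nRT₁/P₁ = 0.7492 L.
Isothermal, so P V is constant: T₂ = T₁; P₂ = P₁·(V₁/V₂) = 1.174 atm.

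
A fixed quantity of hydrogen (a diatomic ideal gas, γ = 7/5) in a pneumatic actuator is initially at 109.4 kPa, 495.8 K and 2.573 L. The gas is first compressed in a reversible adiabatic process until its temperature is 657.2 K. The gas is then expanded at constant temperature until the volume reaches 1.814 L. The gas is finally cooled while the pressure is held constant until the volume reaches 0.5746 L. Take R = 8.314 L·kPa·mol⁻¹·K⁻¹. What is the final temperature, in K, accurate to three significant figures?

T₄ ≈ 208 K

Reversible adiabatic, γ = 7/5: P₂ = P₁·(T₂/T₁)^(γ/(γ−1)) = 293.3 kPa; V₂ = V₁·(T₁/T₂)^(1/(γ−1)) = 1.272 L.
Isothermal, so P V is constant: T₃ = T₂; P₃ = P₂·(V₂/V₃) = 205.7 kPa.
P constant ⇒ V ∝ T: P₄ = P₃; T₄ = T₃·(V₄/V₃) = 208.2 K.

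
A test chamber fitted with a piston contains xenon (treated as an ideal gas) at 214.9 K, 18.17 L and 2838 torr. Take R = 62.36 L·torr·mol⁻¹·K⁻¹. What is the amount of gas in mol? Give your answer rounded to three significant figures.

n ≈ 3.85 mol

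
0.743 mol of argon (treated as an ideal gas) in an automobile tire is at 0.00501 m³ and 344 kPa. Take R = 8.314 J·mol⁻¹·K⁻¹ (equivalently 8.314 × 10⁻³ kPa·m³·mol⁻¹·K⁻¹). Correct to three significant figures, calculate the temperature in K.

T ≈ 279 K

PV = nRT ⇒ T = PV/(nR) = (344 × 0.00501) / (0.743 × 8.314 × 10⁻³)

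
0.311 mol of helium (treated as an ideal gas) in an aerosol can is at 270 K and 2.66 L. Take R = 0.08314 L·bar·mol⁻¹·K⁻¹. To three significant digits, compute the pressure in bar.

P ≈ 2.62 bar

PV = nRT ⇒ P = nRT/V = (0.311 × 0.08314 × 270) / 2.66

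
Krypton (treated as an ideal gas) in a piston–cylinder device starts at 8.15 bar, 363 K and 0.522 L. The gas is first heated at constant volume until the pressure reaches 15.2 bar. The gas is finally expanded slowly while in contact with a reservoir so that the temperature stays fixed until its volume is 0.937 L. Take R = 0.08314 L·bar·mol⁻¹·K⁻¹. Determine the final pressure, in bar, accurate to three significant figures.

Isochoric, so P/T is constant: V₂ = V₁; T₂ = T₁·(P₂/P₁) = 677.0 K.
T constant ⇒ Boyle's law P V = const: T₃ = T₂; P₃ = P₂·(V₂/V₃) = 8.468 bar.

P₃ ≈ 8.47 bar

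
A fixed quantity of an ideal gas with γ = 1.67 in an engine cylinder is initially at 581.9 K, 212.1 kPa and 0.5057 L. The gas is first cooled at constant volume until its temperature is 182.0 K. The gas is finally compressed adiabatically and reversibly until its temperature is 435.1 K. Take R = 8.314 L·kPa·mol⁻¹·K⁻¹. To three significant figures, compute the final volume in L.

V₃ ≈ 0.138 L

V constant ⇒ P ∝ T: V₂ = V₁; P₂ = P₁·(T₂/T₁) = 66.34 kPa.
Adiabatic (γ = 1.67), T V^(γ−1) and P V^γ constant: P₃ = P₂·(T₃/T₂)^(γ/(γ−1)) = 582.4 kPa; V₃ = V₂·(T₂/T₃)^(1/(γ−1)) = 0.1377 L.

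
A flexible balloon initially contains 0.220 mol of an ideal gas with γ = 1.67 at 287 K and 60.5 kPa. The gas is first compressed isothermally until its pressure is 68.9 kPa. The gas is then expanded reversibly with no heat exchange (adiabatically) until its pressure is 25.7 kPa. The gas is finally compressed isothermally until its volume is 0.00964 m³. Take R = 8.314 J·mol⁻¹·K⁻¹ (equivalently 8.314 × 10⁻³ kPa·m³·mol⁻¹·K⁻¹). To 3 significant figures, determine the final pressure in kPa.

From PV = nRT: V₁ = nRT₁/P₁ = 0.008677 m³.
Isothermal, so P V is constant: T₂ = T₁; V₂ = V₁·(P₁/P₂) = 0.007619 m³.
Adiabatic (γ = 1.67), T V^(γ−1) and P V^γ constant: T₃ = T₂·(P₃/P₂)^((γ−1)/γ) = 193.2 K; V₃ = V₂·(P₂/P₃)^(1/γ) = 0.01375 m³.
T constant ⇒ Boyle's law P V = const: T₄ = T₃; P₄ = P₃·(V₃/V₄) = 36.66 kPa.

P₄ ≈ 36.7 kPa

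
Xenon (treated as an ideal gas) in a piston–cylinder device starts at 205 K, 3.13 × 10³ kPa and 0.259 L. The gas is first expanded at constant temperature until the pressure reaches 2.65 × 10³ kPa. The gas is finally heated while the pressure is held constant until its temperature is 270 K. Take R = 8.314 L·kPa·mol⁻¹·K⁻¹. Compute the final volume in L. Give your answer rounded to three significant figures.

V₃ ≈ 0.403 L

Isothermal, so P V is constant: T₂ = T₁; V₂ = V₁·(P₁/P₂) = 0.3059 L.
P constant ⇒ V ∝ T: P₃ = P₂; V₃ = V₂·(T₃/T₂) = 0.4029 L.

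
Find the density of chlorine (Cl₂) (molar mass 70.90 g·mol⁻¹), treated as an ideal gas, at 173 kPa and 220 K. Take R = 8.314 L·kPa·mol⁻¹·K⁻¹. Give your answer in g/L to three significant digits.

ρ ≈ 6.71 g/L

ρ = PM/(RT) = (173 × 70.90) / (8.314 × 220.0)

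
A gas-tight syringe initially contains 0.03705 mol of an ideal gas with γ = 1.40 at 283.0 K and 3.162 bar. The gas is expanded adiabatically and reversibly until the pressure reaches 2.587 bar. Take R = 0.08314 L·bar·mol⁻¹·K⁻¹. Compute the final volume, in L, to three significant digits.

V₂ ≈ 0.318 L

From PV = nRT: V₁ = nRT₁/P₁ = 0.2757 L.
Adiabatic (γ = 1.40), T V^(γ−1) and P V^γ constant: T₂ = T₁·(P₂/P₁)^((γ−1)/γ) = 267.2 K; V₂ = V₁·(P₁/P₂)^(1/γ) = 0.3182 L.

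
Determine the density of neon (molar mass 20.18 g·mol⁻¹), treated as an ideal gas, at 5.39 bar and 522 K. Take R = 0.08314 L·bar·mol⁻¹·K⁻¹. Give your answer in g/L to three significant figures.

ρ = PM/(RT) = (5.39 × 20.18) / (0.08314 × 522.0)

ρ ≈ 2.51 g/L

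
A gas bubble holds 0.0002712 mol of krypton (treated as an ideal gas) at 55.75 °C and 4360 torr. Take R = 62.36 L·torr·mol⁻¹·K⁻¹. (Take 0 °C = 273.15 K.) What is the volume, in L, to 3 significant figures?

Convert: T = 328.90 K.
PV = nRT ⇒ V = nRT/P = (0.0002712 × 62.36 × 328.90) / 4360

V ≈ 0.00128 L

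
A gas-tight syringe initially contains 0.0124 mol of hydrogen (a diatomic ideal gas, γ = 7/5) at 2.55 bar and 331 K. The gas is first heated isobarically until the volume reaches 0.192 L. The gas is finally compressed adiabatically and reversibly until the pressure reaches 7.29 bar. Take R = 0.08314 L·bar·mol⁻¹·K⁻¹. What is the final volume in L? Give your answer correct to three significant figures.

V₃ ≈ 0.0907 L

From PV = nRT: V₁ = nRT₁/P₁ = 0.1338 L.
Isobaric, so V/T is constant: P₂ = P₁; T₂ = T₁·(V₂/V₁) = 474.9 K.
Adiabatic (γ = 7/5), T V^(γ−1) and P V^γ constant: T₃ = T₂·(P₃/P₂)^((γ−1)/γ) = 641.1 K; V₃ = V₂·(P₂/P₃)^(1/γ) = 0.09067 L.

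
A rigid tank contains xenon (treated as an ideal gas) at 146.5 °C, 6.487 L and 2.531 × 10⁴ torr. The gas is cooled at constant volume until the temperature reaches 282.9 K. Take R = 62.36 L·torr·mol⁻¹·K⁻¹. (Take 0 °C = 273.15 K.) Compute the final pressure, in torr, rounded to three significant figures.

Convert: T₁ = 419.6 K.
Isochoric, so P/T is constant: V₂ = V₁; P₂ = P₁·(T₂/T₁) = 1.706e+04 torr.

P₂ ≈ 1.71e+04 torr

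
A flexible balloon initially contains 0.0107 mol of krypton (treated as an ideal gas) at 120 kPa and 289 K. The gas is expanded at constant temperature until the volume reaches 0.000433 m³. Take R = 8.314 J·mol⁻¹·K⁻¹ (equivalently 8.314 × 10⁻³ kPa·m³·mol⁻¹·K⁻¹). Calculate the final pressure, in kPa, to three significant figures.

From PV = nRT: V₁ = nRT₁/P₁ = 0.0002142 m³.
T constant ⇒ Boyle's law P V = const: T₂ = T₁; P₂ = P₁·(V₁/V₂) = 59.38 kPa.

P₂ ≈ 59.4 kPa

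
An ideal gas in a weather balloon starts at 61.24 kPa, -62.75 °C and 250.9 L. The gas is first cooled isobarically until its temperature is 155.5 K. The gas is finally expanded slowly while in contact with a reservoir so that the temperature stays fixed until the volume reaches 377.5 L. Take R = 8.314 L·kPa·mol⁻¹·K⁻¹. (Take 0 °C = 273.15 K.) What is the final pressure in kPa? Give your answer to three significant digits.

P₃ ≈ 30.1 kPa

Convert: T₁ = 210.4 K.
P constant ⇒ V ∝ T: P₂ = P₁; V₂ = V₁·(T₂/T₁) = 185.4 L.
T constant ⇒ Boyle's law P V = const: T₃ = T₂; P₃ = P₂·(V₂/V₃) = 30.08 kPa.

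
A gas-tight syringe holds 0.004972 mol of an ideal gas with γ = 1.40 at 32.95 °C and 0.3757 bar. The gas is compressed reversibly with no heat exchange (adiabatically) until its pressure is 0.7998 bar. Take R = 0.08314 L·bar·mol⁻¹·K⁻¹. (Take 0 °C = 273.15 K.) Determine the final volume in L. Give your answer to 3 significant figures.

Convert: T₁ = 306.1 K.
From PV = nRT: V₁ = nRT₁/P₁ = 0.3368 L.
Reversible adiabatic, γ = 1.40: T₂ = T₁·(P₂/P₁)^((γ−1)/γ) = 379.9 K; V₂ = V₁·(P₁/P₂)^(1/γ) = 0.1963 L.

V₂ ≈ 0.196 L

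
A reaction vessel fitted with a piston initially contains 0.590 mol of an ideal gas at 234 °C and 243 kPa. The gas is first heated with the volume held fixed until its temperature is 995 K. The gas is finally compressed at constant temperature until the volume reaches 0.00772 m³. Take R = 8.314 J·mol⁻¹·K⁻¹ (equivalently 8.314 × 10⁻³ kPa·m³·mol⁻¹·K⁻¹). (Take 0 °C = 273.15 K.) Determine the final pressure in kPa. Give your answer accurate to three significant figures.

P₃ ≈ 632 kPa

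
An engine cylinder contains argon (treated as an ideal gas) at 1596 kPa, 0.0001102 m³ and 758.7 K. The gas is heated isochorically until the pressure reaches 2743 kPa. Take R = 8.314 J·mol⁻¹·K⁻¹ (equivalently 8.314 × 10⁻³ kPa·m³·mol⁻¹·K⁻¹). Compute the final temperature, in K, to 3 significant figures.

Isochoric, so P/T is constant: V₂ = V₁; T₂ = T₁·(P₂/P₁) = 1304 K.

T₂ ≈ 1.30e+03 K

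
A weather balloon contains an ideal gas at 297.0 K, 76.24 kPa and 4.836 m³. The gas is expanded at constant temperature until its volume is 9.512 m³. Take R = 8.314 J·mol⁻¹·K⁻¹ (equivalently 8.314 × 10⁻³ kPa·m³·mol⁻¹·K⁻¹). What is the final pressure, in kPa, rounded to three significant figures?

Isothermal, so P V is constant: T₂ = T₁; P₂ = P₁·(V₁/V₂) = 38.76 kPa.

P₂ ≈ 38.8 kPa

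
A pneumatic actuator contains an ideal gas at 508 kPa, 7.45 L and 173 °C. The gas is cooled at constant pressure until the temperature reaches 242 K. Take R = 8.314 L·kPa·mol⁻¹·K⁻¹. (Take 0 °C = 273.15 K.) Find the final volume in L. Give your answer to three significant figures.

Convert: T₁ = 446.1 K.
P constant ⇒ V ∝ T: P₂ = P₁; V₂ = V₁·(T₂/T₁) = 4.041 L.

V₂ ≈ 4.04 L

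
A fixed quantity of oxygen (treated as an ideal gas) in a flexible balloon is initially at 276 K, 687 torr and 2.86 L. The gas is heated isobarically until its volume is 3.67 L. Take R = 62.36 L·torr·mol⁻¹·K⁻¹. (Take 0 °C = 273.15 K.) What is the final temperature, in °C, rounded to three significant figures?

T₂ ≈ 81.0 °C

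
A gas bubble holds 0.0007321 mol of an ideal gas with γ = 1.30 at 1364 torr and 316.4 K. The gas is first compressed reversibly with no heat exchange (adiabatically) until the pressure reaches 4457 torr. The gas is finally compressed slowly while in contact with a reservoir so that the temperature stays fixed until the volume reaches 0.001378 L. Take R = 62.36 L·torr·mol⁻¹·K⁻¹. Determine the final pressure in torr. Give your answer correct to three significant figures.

P₃ ≈ 1.38e+04 torr

From PV = nRT: V₁ = nRT₁/P₁ = 0.01059 L.
Reversible adiabatic, γ = 1.30: T₂ = T₁·(P₂/P₁)^((γ−1)/γ) = 415.8 K; V₂ = V₁·(P₁/P₂)^(1/γ) = 0.004259 L.
Isothermal, so P V is constant: T₃ = T₂; P₃ = P₂·(V₂/V₃) = 1.378e+04 torr.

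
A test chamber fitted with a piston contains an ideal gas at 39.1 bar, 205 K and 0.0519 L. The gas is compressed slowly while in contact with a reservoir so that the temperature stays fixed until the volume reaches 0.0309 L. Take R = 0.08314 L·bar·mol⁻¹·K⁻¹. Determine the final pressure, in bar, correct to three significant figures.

P₂ ≈ 65.7 bar

T constant ⇒ Boyle's law P V = const: T₂ = T₁; P₂ = P₁·(V₁/V₂) = 65.67 bar.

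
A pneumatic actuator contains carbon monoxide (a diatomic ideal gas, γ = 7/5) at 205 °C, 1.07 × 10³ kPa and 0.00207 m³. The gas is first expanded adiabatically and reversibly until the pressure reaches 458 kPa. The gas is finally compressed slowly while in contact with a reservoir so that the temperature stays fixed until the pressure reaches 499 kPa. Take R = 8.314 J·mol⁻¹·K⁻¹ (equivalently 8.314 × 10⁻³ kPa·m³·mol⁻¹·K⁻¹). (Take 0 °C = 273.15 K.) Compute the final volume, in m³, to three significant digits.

Convert: T₁ = 478.1 K.
Adiabatic (γ = 7/5), T V^(γ−1) and P V^γ constant: T₂ = T₁·(P₂/P₁)^((γ−1)/γ) = 375.2 K; V₂ = V₁·(P₁/P₂)^(1/γ) = 0.003795 m³.
Isothermal, so P V is constant: T₃ = T₂; V₃ = V₂·(P₂/P₃) = 0.003483 m³.

V₃ ≈ 0.00348 m³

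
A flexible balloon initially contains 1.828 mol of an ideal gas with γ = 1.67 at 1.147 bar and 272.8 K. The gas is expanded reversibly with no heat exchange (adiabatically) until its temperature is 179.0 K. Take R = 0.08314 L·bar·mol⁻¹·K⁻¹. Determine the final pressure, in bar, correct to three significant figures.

P₂ ≈ 0.401 bar

From PV = nRT: V₁ = nRT₁/P₁ = 36.15 L.
Adiabatic (γ = 1.67), T V^(γ−1) and P V^γ constant: P₂ = P₁·(T₂/T₁)^(γ/(γ−1)) = 0.4013 bar; V₂ = V₁·(T₁/T₂)^(1/(γ−1)) = 67.79 L.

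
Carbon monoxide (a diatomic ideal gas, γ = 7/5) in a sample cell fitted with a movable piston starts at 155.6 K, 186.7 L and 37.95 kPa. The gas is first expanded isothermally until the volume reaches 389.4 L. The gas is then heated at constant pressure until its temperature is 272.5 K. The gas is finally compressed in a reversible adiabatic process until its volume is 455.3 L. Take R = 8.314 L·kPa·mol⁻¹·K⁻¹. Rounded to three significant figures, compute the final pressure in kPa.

P₄ ≈ 32.0 kPa

T constant ⇒ Boyle's law P V = const: T₂ = T₁; P₂ = P₁·(V₁/V₂) = 18.20 kPa.
Isobaric, so V/T is constant: P₃ = P₂; V₃ = V₂·(T₃/T₂) = 682.0 L.
Reversible adiabatic, γ = 7/5: T₄ = T₃·(V₃/V₄)^(γ−1) = 320.3 K; P₄ = P₃·(V₃/V₄)^γ = 32.03 kPa.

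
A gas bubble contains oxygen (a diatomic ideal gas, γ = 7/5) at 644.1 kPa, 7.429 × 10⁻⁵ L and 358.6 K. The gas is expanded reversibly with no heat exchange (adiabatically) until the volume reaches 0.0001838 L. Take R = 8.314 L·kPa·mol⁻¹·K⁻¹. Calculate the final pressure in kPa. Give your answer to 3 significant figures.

Reversible adiabatic, γ = 7/5: T₂ = T₁·(V₁/V₂)^(γ−1) = 249.6 K; P₂ = P₁·(V₁/V₂)^γ = 181.2 kPa.

P₂ ≈ 181 kPa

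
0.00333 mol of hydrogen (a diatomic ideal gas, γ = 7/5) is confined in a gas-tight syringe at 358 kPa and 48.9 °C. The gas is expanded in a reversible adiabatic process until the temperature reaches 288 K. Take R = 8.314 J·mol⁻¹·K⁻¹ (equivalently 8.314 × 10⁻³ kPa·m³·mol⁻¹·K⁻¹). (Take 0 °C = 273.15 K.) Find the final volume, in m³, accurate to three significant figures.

Convert: T₁ = 322.0 K.
From PV = nRT: V₁ = nRT₁/P₁ = 2.491e-05 m³.
Reversible adiabatic, γ = 7/5: P₂ = P₁·(T₂/T₁)^(γ/(γ−1)) = 242.1 kPa; V₂ = V₁·(T₁/T₂)^(1/(γ−1)) = 3.293e-05 m³.

V₂ ≈ 3.29e-05 m³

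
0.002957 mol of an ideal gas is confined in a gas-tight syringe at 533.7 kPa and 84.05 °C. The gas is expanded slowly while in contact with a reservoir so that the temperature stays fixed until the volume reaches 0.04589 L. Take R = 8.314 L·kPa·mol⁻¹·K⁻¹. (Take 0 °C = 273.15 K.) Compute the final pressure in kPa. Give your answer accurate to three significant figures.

P₂ ≈ 191 kPa

Convert: T₁ = 357.2 K.
From PV = nRT: V₁ = nRT₁/P₁ = 0.01645 L.
T constant ⇒ Boyle's law P V = const: T₂ = T₁; P₂ = P₁·(V₁/V₂) = 191.4 kPa.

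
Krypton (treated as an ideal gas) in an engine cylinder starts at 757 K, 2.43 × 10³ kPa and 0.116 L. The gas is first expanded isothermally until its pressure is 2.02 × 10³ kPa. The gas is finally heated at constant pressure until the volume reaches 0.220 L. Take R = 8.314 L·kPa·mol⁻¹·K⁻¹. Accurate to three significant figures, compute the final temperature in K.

T₃ ≈ 1.19e+03 K

Isothermal, so P V is constant: T₂ = T₁; V₂ = V₁·(P₁/P₂) = 0.1395 L.
Isobaric, so V/T is constant: P₃ = P₂; T₃ = T₂·(V₃/V₂) = 1193 K.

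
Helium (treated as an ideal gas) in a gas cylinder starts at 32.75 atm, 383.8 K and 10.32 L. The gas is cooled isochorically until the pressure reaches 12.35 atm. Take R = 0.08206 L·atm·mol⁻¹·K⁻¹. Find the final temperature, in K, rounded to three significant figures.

T₂ ≈ 145 K

V constant ⇒ P ∝ T: V₂ = V₁; T₂ = T₁·(P₂/P₁) = 144.7 K.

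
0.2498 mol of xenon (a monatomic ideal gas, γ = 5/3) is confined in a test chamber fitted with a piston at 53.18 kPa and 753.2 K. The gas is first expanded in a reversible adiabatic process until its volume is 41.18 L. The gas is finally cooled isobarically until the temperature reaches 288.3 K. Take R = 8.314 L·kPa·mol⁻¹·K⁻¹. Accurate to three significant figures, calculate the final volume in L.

V₃ ≈ 19.7 L

From PV = nRT: V₁ = nRT₁/P₁ = 29.41 L.
Reversible adiabatic, γ = 5/3: T₂ = T₁·(V₁/V₂)^(γ−1) = 601.9 K; P₂ = P₁·(V₁/V₂)^γ = 30.35 kPa.
P constant ⇒ V ∝ T: P₃ = P₂; V₃ = V₂·(T₃/T₂) = 19.73 L.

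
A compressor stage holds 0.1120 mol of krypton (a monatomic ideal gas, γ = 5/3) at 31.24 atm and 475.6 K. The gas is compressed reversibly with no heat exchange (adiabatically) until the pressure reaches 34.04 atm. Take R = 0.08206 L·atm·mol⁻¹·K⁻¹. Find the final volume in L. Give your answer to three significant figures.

V₂ ≈ 0.133 L

From PV = nRT: V₁ = nRT₁/P₁ = 0.1399 L.
Reversible adiabatic, γ = 5/3: T₂ = T₁·(P₂/P₁)^((γ−1)/γ) = 492.2 K; V₂ = V₁·(P₁/P₂)^(1/γ) = 0.1329 L.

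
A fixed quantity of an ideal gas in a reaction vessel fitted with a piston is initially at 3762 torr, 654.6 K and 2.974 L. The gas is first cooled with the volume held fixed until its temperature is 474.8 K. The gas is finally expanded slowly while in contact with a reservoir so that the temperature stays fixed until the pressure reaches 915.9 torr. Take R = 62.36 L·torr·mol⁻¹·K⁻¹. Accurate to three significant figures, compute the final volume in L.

V constant ⇒ P ∝ T: V₂ = V₁; P₂ = P₁·(T₂/T₁) = 2729 torr.
T constant ⇒ Boyle's law P V = const: T₃ = T₂; V₃ = V₂·(P₂/P₃) = 8.860 L.

V₃ ≈ 8.86 L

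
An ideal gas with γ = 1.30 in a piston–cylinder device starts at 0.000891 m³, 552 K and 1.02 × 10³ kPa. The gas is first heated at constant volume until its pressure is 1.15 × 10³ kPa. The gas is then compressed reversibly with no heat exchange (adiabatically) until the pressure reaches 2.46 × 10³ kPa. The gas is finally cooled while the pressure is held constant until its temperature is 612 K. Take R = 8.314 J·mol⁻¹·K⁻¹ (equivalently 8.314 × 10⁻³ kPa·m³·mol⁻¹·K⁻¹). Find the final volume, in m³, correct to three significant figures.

Isochoric, so P/T is constant: V₂ = V₁; T₂ = T₁·(P₂/P₁) = 622.4 K.
Adiabatic (γ = 1.30), T V^(γ−1) and P V^γ constant: T₃ = T₂·(P₃/P₂)^((γ−1)/γ) = 741.7 K; V₃ = V₂·(P₂/P₃)^(1/γ) = 0.0004964 m³.
Isobaric, so V/T is constant: P₄ = P₃; V₄ = V₃·(T₄/T₃) = 0.0004096 m³.

V₄ ≈ 0.000410 m³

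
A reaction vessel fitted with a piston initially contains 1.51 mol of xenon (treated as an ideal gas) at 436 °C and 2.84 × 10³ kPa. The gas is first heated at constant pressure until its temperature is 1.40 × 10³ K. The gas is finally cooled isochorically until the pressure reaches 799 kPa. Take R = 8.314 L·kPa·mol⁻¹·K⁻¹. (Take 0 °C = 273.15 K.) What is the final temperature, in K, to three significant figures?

T₃ ≈ 394 K

Convert: T₁ = 709.1 K.
From PV = nRT: V₁ = nRT₁/P₁ = 3.135 L.
P constant ⇒ V ∝ T: P₂ = P₁; V₂ = V₁·(T₂/T₁) = 6.189 L.
Isochoric, so P/T is constant: V₃ = V₂; T₃ = T₂·(P₃/P₂) = 393.9 K.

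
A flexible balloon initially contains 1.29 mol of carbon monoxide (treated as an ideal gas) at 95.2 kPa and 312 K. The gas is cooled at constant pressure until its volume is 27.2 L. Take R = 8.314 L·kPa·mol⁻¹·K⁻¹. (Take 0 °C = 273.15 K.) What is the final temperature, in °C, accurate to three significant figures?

From PV = nRT: V₁ = nRT₁/P₁ = 35.15 L.
P constant ⇒ V ∝ T: P₂ = P₁; T₂ = T₁·(V₂/V₁) = 241.4 K.

T₂ ≈ -31.7 °C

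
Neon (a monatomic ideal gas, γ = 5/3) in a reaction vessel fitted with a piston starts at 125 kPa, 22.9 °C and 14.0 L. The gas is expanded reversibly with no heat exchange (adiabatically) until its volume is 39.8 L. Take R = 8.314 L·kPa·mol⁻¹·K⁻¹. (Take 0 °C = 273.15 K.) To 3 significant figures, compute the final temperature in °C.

T₂ ≈ -126 °C

Convert: T₁ = 296.0 K.
Adiabatic (γ = 5/3), T V^(γ−1) and P V^γ constant: T₂ = T₁·(V₁/V₂)^(γ−1) = 147.5 K; P₂ = P₁·(V₁/V₂)^γ = 21.91 kPa.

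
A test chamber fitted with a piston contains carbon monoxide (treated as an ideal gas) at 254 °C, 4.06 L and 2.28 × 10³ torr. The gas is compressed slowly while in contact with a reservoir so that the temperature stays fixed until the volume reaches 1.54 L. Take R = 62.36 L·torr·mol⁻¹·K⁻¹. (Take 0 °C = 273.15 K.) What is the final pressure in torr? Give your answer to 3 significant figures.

P₂ ≈ 6.01e+03 torr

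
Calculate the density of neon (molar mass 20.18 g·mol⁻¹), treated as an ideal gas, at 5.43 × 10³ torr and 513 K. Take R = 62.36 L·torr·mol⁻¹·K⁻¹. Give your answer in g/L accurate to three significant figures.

ρ ≈ 3.43 g/L

ρ = PM/(RT) = (5.43e+03 × 20.18) / (62.36 × 513.0)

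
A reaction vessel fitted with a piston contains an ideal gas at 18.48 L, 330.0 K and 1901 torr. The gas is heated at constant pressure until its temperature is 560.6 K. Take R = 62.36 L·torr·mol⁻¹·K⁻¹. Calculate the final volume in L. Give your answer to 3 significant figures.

P constant ⇒ V ∝ T: P₂ = P₁; V₂ = V₁·(T₂/T₁) = 31.39 L.

V₂ ≈ 31.4 L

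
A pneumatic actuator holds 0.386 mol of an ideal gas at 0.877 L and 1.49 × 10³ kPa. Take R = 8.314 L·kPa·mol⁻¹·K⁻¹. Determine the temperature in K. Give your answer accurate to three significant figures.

T ≈ 407 K

PV = nRT ⇒ T = PV/(nR) = (1.49e+03 × 0.877) / (0.386 × 8.314)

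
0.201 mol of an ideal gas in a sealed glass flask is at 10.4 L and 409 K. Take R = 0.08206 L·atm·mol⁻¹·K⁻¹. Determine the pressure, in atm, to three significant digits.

P ≈ 0.649 atm

PV = nRT ⇒ P = nRT/V = (0.201 × 0.08206 × 409) / 10.4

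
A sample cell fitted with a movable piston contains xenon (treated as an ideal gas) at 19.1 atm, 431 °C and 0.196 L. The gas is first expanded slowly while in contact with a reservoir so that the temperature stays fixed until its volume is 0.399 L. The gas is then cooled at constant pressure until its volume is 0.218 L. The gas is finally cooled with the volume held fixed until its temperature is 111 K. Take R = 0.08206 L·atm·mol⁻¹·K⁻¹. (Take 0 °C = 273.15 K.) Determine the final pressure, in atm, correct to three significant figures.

Convert: T₁ = 704.1 K.
Isothermal, so P V is constant: T₂ = T₁; P₂ = P₁·(V₁/V₂) = 9.382 atm.
P constant ⇒ V ∝ T: P₃ = P₂; T₃ = T₂·(V₃/V₂) = 384.7 K.
V constant ⇒ P ∝ T: V₄ = V₃; P₄ = P₃·(T₄/T₃) = 2.707 atm.

P₄ ≈ 2.71 atm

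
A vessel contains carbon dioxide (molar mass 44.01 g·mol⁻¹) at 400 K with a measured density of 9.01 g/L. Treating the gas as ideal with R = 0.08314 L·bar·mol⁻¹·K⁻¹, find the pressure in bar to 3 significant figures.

P ≈ 6.81 bar

ρ = PM/(RT) ⇒ P = ρRT/M = (9.01 × 0.08314 × 400.0) / 44.01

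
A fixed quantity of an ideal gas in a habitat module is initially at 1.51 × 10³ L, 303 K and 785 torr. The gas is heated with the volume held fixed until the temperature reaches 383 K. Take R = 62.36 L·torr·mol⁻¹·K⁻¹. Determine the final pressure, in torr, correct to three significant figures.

P₂ ≈ 992 torr

Isochoric, so P/T is constant: V₂ = V₁; P₂ = P₁·(T₂/T₁) = 992.3 torr.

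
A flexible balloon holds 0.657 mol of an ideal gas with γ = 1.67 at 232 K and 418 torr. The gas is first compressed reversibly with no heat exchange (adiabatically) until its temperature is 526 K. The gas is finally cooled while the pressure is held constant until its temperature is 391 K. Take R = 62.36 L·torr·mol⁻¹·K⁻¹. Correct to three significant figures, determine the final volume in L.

V₃ ≈ 4.98 L

From PV = nRT: V₁ = nRT₁/P₁ = 22.74 L.
Reversible adiabatic, γ = 1.67: P₂ = P₁·(T₂/T₁)^(γ/(γ−1)) = 3216 torr; V₂ = V₁·(T₁/T₂)^(1/(γ−1)) = 6.702 L.
P constant ⇒ V ∝ T: P₃ = P₂; V₃ = V₂·(T₃/T₂) = 4.982 L.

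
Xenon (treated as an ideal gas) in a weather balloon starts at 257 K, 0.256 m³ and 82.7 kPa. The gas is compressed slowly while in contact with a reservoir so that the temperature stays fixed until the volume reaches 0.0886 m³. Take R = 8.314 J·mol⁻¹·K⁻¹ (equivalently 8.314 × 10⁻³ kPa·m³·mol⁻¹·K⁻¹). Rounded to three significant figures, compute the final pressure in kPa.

P₂ ≈ 239 kPa

Isothermal, so P V is constant: T₂ = T₁; P₂ = P₁·(V₁/V₂) = 239.0 kPa.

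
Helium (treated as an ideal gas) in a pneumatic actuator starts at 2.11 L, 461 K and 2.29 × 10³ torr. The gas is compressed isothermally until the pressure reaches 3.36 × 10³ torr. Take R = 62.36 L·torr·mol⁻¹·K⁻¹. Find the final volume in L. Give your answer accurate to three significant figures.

V₂ ≈ 1.44 L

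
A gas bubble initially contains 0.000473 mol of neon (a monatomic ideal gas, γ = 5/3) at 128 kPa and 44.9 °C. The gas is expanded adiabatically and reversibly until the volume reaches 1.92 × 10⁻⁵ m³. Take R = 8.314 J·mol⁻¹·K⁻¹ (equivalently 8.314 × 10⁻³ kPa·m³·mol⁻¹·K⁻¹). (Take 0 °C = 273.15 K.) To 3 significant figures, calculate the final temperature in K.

T₂ ≈ 203 K

Convert: T₁ = 318.0 K.
From PV = nRT: V₁ = nRT₁/P₁ = 9.771e-06 m³.
Reversible adiabatic, γ = 5/3: T₂ = T₁·(V₁/V₂)^(γ−1) = 202.7 K; P₂ = P₁·(V₁/V₂)^γ = 41.52 kPa.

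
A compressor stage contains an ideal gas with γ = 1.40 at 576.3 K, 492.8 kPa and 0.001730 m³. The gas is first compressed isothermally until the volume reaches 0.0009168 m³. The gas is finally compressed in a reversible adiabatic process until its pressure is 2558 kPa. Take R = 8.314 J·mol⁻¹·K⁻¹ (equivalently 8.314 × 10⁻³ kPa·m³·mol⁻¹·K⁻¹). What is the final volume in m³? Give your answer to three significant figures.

V₃ ≈ 0.000445 m³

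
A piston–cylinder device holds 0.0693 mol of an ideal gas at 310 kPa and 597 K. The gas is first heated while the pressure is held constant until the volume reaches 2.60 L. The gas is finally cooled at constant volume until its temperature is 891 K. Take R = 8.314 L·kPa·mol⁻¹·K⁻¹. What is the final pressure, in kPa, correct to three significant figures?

From PV = nRT: V₁ = nRT₁/P₁ = 1.110 L.
Isobaric, so V/T is constant: P₂ = P₁; T₂ = T₁·(V₂/V₁) = 1399 K.
V constant ⇒ P ∝ T: V₃ = V₂; P₃ = P₂·(T₃/T₂) = 197.4 kPa.

P₃ ≈ 197 kPa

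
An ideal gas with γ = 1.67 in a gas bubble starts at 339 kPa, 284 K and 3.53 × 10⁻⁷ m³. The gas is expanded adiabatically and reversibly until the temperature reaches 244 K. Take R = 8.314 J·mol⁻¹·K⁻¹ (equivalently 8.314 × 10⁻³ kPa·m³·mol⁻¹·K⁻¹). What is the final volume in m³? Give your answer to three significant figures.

Adiabatic (γ = 1.67), T V^(γ−1) and P V^γ constant: P₂ = P₁·(T₂/T₁)^(γ/(γ−1)) = 232.2 kPa; V₂ = V₁·(T₁/T₂)^(1/(γ−1)) = 4.428e-07 m³.

V₂ ≈ 4.43e-07 m³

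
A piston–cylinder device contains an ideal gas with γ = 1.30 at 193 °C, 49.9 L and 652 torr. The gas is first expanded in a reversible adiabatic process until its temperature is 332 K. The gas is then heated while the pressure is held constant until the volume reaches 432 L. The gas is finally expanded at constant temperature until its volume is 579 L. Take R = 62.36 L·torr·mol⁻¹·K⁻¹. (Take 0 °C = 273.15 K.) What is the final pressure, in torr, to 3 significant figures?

Convert: T₁ = 466.1 K.
Adiabatic (γ = 1.30), T V^(γ−1) and P V^γ constant: P₂ = P₁·(T₂/T₁)^(γ/(γ−1)) = 149.8 torr; V₂ = V₁·(T₁/T₂)^(1/(γ−1)) = 154.7 L.
P constant ⇒ V ∝ T: P₃ = P₂; T₃ = T₂·(V₃/V₂) = 927.3 K.
Isothermal, so P V is constant: T₄ = T₃; P₄ = P₃·(V₃/V₄) = 111.8 torr.

P₄ ≈ 112 torr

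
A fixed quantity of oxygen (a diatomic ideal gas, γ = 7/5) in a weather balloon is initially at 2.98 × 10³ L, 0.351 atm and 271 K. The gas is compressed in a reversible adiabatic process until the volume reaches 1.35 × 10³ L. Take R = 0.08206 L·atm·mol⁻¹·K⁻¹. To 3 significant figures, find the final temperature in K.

Adiabatic (γ = 7/5), T V^(γ−1) and P V^γ constant: T₂ = T₁·(V₁/V₂)^(γ−1) = 372.0 K; P₂ = P₁·(V₁/V₂)^γ = 1.064 atm.

T₂ ≈ 372 K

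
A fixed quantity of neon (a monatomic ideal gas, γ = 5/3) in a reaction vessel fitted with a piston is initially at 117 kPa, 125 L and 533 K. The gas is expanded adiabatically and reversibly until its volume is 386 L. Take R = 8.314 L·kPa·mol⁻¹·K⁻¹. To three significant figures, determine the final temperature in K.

T₂ ≈ 251 K

Reversible adiabatic, γ = 5/3: T₂ = T₁·(V₁/V₂)^(γ−1) = 251.3 K; P₂ = P₁·(V₁/V₂)^γ = 17.87 kPa.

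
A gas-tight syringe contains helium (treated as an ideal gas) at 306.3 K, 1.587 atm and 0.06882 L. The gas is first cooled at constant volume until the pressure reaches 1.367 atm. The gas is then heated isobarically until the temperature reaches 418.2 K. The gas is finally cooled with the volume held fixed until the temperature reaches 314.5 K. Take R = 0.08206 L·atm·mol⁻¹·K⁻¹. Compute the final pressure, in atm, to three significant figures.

P₄ ≈ 1.03 atm

Isochoric, so P/T is constant: V₂ = V₁; T₂ = T₁·(P₂/P₁) = 263.8 K.
Isobaric, so V/T is constant: P₃ = P₂; V₃ = V₂·(T₃/T₂) = 0.1091 L.
V constant ⇒ P ∝ T: V₄ = V₃; P₄ = P₃·(T₄/T₃) = 1.028 atm.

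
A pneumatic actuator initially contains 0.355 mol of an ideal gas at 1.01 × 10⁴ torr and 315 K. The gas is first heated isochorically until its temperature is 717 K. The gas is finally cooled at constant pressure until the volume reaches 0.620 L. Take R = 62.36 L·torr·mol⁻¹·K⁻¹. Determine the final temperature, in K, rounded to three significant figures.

T₃ ≈ 644 K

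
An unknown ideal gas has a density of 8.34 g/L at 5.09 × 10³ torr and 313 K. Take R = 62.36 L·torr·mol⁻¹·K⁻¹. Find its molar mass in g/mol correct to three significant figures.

ρ = PM/(RT) ⇒ M = ρRT/P = (8.34 × 62.36 × 313.0) / 5.09e+03

M ≈ 32.0 g/mol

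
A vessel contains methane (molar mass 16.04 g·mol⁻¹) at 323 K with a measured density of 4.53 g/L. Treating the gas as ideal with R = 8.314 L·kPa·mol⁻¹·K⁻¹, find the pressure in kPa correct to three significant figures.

ρ = PM/(RT) ⇒ P = ρRT/M = (4.53 × 8.314 × 323.0) / 16.04

P ≈ 758 kPa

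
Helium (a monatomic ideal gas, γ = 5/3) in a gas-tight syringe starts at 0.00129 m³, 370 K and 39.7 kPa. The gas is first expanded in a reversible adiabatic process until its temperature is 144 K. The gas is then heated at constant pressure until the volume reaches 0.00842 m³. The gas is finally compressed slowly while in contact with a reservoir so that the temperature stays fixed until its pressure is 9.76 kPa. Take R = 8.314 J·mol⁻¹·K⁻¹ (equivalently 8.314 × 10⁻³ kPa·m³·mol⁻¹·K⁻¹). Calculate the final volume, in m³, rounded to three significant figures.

V₄ ≈ 0.00324 m³

Reversible adiabatic, γ = 5/3: P₂ = P₁·(T₂/T₁)^(γ/(γ−1)) = 3.751 kPa; V₂ = V₁·(T₁/T₂)^(1/(γ−1)) = 0.005313 m³.
Isobaric, so V/T is constant: P₃ = P₂; T₃ = T₂·(V₃/V₂) = 228.2 K.
T constant ⇒ Boyle's law P V = const: T₄ = T₃; V₄ = V₃·(P₃/P₄) = 0.003236 m³.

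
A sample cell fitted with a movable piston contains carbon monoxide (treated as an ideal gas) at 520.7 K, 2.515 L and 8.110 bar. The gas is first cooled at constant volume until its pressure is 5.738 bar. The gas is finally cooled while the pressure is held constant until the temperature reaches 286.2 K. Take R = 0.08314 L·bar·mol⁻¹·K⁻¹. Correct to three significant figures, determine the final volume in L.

V₃ ≈ 1.95 L

V constant ⇒ P ∝ T: V₂ = V₁; T₂ = T₁·(P₂/P₁) = 368.4 K.
P constant ⇒ V ∝ T: P₃ = P₂; V₃ = V₂·(T₃/T₂) = 1.954 L.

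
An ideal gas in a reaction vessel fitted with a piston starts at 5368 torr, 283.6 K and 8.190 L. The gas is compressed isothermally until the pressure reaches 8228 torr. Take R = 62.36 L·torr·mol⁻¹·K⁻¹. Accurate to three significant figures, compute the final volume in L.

V₂ ≈ 5.34 L

T constant ⇒ Boyle's law P V = const: T₂ = T₁; V₂ = V₁·(P₁/P₂) = 5.343 L.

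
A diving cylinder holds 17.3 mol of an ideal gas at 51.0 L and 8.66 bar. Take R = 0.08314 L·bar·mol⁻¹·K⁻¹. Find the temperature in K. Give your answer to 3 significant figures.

T ≈ 307 K

PV = nRT ⇒ T = PV/(nR) = (8.66 × 51.0) / (17.3 × 0.08314)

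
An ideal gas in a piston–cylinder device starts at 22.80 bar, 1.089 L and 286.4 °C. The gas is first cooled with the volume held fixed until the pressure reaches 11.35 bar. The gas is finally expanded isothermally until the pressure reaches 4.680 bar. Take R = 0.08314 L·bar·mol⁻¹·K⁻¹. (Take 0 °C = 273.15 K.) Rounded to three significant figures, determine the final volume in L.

V₃ ≈ 2.64 L

Convert: T₁ = 559.5 K.
Isochoric, so P/T is constant: V₂ = V₁; T₂ = T₁·(P₂/P₁) = 278.5 K.
T constant ⇒ Boyle's law P V = const: T₃ = T₂; V₃ = V₂·(P₂/P₃) = 2.641 L.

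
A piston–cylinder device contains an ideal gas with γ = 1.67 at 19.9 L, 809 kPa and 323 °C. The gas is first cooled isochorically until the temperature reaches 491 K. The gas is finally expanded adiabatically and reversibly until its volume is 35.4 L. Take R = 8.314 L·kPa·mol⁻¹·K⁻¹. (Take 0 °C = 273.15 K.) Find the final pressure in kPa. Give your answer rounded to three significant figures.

P₃ ≈ 255 kPa

Convert: T₁ = 596.1 K.
V constant ⇒ P ∝ T: V₂ = V₁; P₂ = P₁·(T₂/T₁) = 666.3 kPa.
Reversible adiabatic, γ = 1.67: T₃ = T₂·(V₂/V₃)^(γ−1) = 333.8 K; P₃ = P₂·(V₂/V₃)^γ = 254.6 kPa.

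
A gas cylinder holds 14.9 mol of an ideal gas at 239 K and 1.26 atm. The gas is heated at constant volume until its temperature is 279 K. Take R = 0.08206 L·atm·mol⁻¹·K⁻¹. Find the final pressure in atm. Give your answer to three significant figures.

From PV = nRT: V₁ = nRT₁/P₁ = 231.9 L.
Isochoric, so P/T is constant: V₂ = V₁; P₂ = P₁·(T₂/T₁) = 1.471 atm.

P₂ ≈ 1.47 atm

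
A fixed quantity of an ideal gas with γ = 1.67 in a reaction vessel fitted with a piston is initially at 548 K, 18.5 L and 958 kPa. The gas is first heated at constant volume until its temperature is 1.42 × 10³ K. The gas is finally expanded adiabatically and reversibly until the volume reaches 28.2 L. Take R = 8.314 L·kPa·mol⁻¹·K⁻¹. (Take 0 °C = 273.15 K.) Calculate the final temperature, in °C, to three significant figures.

V constant ⇒ P ∝ T: V₂ = V₁; P₂ = P₁·(T₂/T₁) = 2482 kPa.
Adiabatic (γ = 1.67), T V^(γ−1) and P V^γ constant: T₃ = T₂·(V₂/V₃)^(γ−1) = 1071 K; P₃ = P₂·(V₂/V₃)^γ = 1228 kPa.

T₃ ≈ 797 °C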